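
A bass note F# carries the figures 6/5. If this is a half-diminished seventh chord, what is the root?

The figures 6/5 mean the third of the chord is in the bass. If F# is the third of a half-diminished seventh chord, the root is D# (chord tones D#–F#–A–C#).

D#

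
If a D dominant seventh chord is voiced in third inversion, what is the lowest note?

C

D dominant seventh is D–F#–A–C. Third inversion places the seventh in the bass: C.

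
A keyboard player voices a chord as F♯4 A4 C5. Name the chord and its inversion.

F# diminished, root position

The distinct note names are F#, A, C. Stacked in thirds they read F#–A–C, which is a diminished triad on F#.
The lowest note is F#, the root of the chord, so this is root position (figured bass 5/3).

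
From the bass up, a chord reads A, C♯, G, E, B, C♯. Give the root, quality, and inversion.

A dominant ninth, root position

The distinct note names are A, C#, G, E, B. Stacked in thirds they read A–C#–E–G–B, which is a dominant ninth chord on A.
With the root (A) in the bass, the chord is in root position.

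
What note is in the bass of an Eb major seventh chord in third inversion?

The seventh of Eb major seventh (Eb–G–Bb–D) is D; that is the bass in third inversion.

D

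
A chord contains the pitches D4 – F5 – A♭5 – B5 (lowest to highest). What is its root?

The distinct letter names are D, F, Ab, B. Arranged as a stack of thirds they read B–D–F–Ab, so B is the root (a B diminished seventh chord).

B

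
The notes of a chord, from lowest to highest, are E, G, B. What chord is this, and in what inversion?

E minor, root position

The distinct note names are E, G, B. Stacked in thirds they read E–G–B, which is a minor triad on E.
The lowest note is E, the root of the chord, so this is root position (figured bass 5/3).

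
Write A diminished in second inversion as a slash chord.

Adim/Eb

Second inversion of A diminished has the fifth (Eb) in the bass. As a slash chord: Adim/Eb.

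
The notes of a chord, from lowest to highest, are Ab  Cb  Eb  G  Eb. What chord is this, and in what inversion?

Ab minor-major seventh, root position

Reducing to letter names: Ab, Cb, Eb, G. These stack in thirds as Ab–Cb–Eb–G — an Ab minor-major seventh chord.
Ab is the root of Ab minor-major seventh; root in the bass means root position (figured bass 7).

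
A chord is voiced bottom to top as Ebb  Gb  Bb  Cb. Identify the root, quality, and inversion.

The distinct note names are Ebb, Gb, Bb, Cb. Stacked in thirds they read Cb–Ebb–Gb–Bb, which is a minor-major seventh chord on Cb.
With the third (Ebb) in the bass, the chord is in first inversion (figured bass 6/5).

Cb minor-major seventh, first inversion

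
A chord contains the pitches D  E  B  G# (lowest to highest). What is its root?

Reordering D, E, B, G# into stacked thirds gives E–G#–B–D; the bottom of that stack, E, is the root.

E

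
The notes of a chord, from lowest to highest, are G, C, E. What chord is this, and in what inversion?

The distinct note names are G, C, E. Stacked in thirds they read C–E–G, which is a major triad on C.
The lowest note is G, the fifth of the chord, so this is second inversion (figured bass 6/4).

C major, second inversion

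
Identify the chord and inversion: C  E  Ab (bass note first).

Reducing to letter names: C, E, Ab. These stack in thirds as Ab–C–E — an Ab augmented triad.
C is the third of Ab augmented; third in the bass means first inversion (figured bass 6).

Ab augmented, first inversion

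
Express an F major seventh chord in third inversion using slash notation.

Fmaj7/E

Third inversion of F major seventh has the seventh (E) in the bass. As a slash chord: Fmaj7/E.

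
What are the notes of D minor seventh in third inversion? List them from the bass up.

Spelling D minor seventh: D–F–A–C. In third inversion the seventh is bass, giving C, D, F, A from the bottom.

C, D, F, A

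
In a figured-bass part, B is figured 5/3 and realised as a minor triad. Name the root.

The figures 5/3 mean the root of the chord is in the bass. If B is the root of a minor triad, the root is B (chord tones B–D–F#).

B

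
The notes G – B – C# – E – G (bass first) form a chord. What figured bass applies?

The notes G, B, C#, E stack in thirds as C#–E–G–B — a C# half-diminished seventh chord. The bass G is the fifth, so this is second inversion: figured 4/3.

4/3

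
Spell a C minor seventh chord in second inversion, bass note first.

G, Bb, C, Eb

Spelling C minor seventh: C–Eb–G–Bb. In second inversion the fifth is bass, giving G, Bb, C, Eb from the bottom.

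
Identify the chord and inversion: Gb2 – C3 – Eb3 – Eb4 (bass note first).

The pitch classes Gb, C, Eb arrange in thirds as C–Eb–Gb: a C diminished triad.
With the fifth (Gb) in the bass, the chord is in second inversion (figured bass 6/4).

C diminished, second inversion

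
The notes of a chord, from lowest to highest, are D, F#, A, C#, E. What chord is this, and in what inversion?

D major ninth, root position

Reducing to letter names: D, F#, A, C#, E. These stack in thirds as D–F#–A–C#–E — a D major ninth chord.
The lowest note is D, the root of the chord, so this is root position.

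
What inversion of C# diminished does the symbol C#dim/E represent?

C#dim/E means C# diminished with E in the bass. E is the third of C# diminished (C#–E–G), so this is first inversion.

first inversion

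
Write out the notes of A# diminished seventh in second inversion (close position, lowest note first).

E, G, A#, C#

The chord tones are A#–C#–E–G. With the fifth (E) lowest for second inversion: E, G, A#, C#.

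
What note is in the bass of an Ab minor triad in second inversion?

In second inversion the fifth is lowest. For Ab minor (Ab–Cb–Eb) that is Eb.

Eb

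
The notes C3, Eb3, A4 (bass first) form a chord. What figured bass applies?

The notes C, Eb, A stack in thirds as A–C–Eb — an A diminished triad. The bass C is the third, so this is first inversion: figured 6.

6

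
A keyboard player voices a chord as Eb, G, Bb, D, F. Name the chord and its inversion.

Reducing to letter names: Eb, G, Bb, D, F. These stack in thirds as Eb–G–Bb–D–F — an Eb major ninth chord.
The lowest note is Eb, the root of the chord, so this is root position.

Eb major ninth, root position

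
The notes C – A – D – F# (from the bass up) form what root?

Reordering C, A, D, F# into stacked thirds gives D–F#–A–C; the bottom of that stack, D, is the root.

D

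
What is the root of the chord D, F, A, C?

D, F, A, C are the tones of a D minor seventh chord (D–F–A–C), making D the root.

D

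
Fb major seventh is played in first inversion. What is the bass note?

Ab

In first inversion the third is lowest. For Fb major seventh (Fb–Ab–Cb–Eb) that is Ab.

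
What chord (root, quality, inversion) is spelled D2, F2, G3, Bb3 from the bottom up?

The distinct note names are D, F, G, Bb. Stacked in thirds they read G–Bb–D–F, which is a minor seventh chord on G.
The lowest note is D, the fifth of the chord, so this is second inversion (figured bass 4/3).

G minor seventh, second inversion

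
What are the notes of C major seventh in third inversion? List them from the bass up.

C major seventh is C–E–G–B. Third inversion puts the seventh (B) in the bass, with the remaining tones above: B, C, E, G.

B, C, E, G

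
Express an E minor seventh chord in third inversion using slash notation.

Em7/D

Third inversion of E minor seventh has the seventh (D) in the bass. As a slash chord: Em7/D.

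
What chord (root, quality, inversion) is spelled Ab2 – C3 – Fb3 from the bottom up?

Reducing to letter names: Ab, C, Fb. These stack in thirds as Fb–Ab–C — an Fb augmented triad.
The lowest note is Ab, the third of the chord, so this is first inversion (figured bass 6).

Fb augmented, first inversion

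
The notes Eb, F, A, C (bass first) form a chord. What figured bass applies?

The notes Eb, F, A, C stack in thirds as F–A–C–Eb — an F dominant seventh chord. The bass Eb is the seventh, so this is third inversion: figured 4/2.

4/2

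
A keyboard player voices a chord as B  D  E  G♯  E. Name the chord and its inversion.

The pitch classes B, D, E, G# arrange in thirds as E–G#–B–D: an E dominant seventh chord.
B is the fifth of E dominant seventh; fifth in the bass means second inversion (figured bass 4/3).

E dominant seventh, second inversion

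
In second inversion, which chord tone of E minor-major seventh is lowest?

The fifth of E minor-major seventh (E–G–B–D#) is B; that is the bass in second inversion.

B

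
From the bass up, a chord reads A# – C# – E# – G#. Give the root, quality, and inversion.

A# minor seventh, root position

Reducing to letter names: A#, C#, E#, G#. These stack in thirds as A#–C#–E#–G# — an A# minor seventh chord.
The lowest note is A#, the root of the chord, so this is root position (figured bass 7).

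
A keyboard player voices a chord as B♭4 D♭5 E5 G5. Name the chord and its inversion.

The pitch classes Bb, Db, E, G arrange in thirds as E–G–Bb–Db: an E diminished seventh chord.
Bb is the fifth of E diminished seventh; fifth in the bass means second inversion (figured bass 4/3).

E diminished seventh, second inversion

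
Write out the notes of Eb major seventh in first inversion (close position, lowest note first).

G, Bb, D, Eb

Spelling Eb major seventh: Eb–G–Bb–D. In first inversion the third is bass, giving G, Bb, D, Eb from the bottom.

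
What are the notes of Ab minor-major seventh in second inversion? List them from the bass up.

Ab minor-major seventh is Ab–Cb–Eb–G. Second inversion puts the fifth (Eb) in the bass, with the remaining tones above: Eb, G, Ab, Cb.

Eb, G, Ab, Cb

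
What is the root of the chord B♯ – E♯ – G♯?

B#, E#, G# are the tones of an E# minor triad (E#–G#–B#), making E# the root.

E#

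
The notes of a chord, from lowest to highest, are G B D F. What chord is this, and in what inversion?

G dominant seventh, root position

The pitch classes G, B, D, F arrange in thirds as G–B–D–F: a G dominant seventh chord.
G is the root of G dominant seventh; root in the bass means root position (figured bass 7).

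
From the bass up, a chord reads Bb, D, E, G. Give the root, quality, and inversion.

Reducing to letter names: Bb, D, E, G. These stack in thirds as E–G–Bb–D — an E half-diminished seventh chord.
The lowest note is Bb, the fifth of the chord, so this is second inversion (figured bass 4/3).

E half-diminished seventh, second inversion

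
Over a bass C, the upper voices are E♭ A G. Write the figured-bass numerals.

The notes C, Eb, A, G stack in thirds as A–C–Eb–G — an A half-diminished seventh chord. The bass C is the third, so this is first inversion: figured 6/5.

6/5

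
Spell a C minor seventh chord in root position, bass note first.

The chord tones are C–Eb–G–Bb. With the root (C) lowest for root position: C, Eb, G, Bb.

C, Eb, G, Bb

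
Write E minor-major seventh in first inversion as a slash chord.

Em(maj7)/G

First inversion of E minor-major seventh has the third (G) in the bass. As a slash chord: Em(maj7)/G.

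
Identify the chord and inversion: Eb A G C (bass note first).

A half-diminished seventh, second inversion

The pitch classes Eb, A, G, C arrange in thirds as A–C–Eb–G: an A half-diminished seventh chord.
With the fifth (Eb) in the bass, the chord is in second inversion (figured bass 4/3).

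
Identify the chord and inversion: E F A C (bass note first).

F major seventh, third inversion

Reducing to letter names: E, F, A, C. These stack in thirds as F–A–C–E — an F major seventh chord.
With the seventh (E) in the bass, the chord is in third inversion (figured bass 4/2).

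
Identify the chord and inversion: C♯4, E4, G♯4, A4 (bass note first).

Reducing to letter names: C#, E, G#, A. These stack in thirds as A–C#–E–G# — an A major seventh chord.
The lowest note is C#, the third of the chord, so this is first inversion (figured bass 6/5).

A major seventh, first inversion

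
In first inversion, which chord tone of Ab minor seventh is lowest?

Cb

The third of Ab minor seventh (Ab–Cb–Eb–Gb) is Cb; that is the bass in first inversion.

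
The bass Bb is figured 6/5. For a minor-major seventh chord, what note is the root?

The figures 6/5 mean the third of the chord is in the bass. If Bb is the third of a minor-major seventh chord, the root is G (chord tones G–Bb–D–F#).

G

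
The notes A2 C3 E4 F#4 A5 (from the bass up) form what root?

F#

The distinct letter names are A, C, E, F#. Arranged as a stack of thirds they read F#–A–C–E, so F# is the root (an F# half-diminished seventh chord).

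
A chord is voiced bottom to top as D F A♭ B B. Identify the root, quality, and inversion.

Reducing to letter names: D, F, Ab, B. These stack in thirds as B–D–F–Ab — a B diminished seventh chord.
With the third (D) in the bass, the chord is in first inversion (figured bass 6/5).

B diminished seventh, first inversion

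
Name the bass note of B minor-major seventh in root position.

B

B minor-major seventh is B–D–F#–A#. Root position places the root in the bass: B.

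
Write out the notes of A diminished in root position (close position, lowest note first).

A, C, Eb

The chord tones are A–C–Eb. With the root (A) lowest for root position: A, C, Eb.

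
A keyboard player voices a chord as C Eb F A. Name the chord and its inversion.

Reducing to letter names: C, Eb, F, A. These stack in thirds as F–A–C–Eb — an F dominant seventh chord.
With the fifth (C) in the bass, the chord is in second inversion (figured bass 4/3).

F dominant seventh, second inversion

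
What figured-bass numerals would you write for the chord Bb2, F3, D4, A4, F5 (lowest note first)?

7

The notes Bb, F, D, A stack in thirds as Bb–D–F–A — a Bb major seventh chord. The bass Bb is the root, so this is root position: figured 7.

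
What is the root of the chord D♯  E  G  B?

E

The distinct letter names are D#, E, G, B. Arranged as a stack of thirds they read E–G–B–D#, so E is the root (an E minor-major seventh chord).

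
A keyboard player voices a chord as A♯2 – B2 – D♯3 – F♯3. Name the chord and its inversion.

B major seventh, third inversion

The distinct note names are A#, B, D#, F#. Stacked in thirds they read B–D#–F#–A#, which is a major seventh chord on B.
With the seventh (A#) in the bass, the chord is in third inversion (figured bass 4/2).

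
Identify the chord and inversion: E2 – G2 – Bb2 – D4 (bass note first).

E half-diminished seventh, root position

Reducing to letter names: E, G, Bb, D. These stack in thirds as E–G–Bb–D — an E half-diminished seventh chord.
With the root (E) in the bass, the chord is in root position (figured bass 7).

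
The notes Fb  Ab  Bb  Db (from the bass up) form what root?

Bb

Fb, Ab, Bb, Db are the tones of a Bb half-diminished seventh chord (Bb–Db–Fb–Ab), making Bb the root.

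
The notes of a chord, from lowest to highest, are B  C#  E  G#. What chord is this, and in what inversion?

The pitch classes B, C#, E, G# arrange in thirds as C#–E–G#–B: a C# minor seventh chord.
B is the seventh of C# minor seventh; seventh in the bass means third inversion (figured bass 4/2).

C# minor seventh, third inversion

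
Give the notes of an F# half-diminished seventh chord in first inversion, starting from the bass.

The chord tones are F#–A–C–E. With the third (A) lowest for first inversion: A, C, E, F#.

A, C, E, F#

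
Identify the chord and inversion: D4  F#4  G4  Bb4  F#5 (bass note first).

The pitch classes D, F#, G, Bb arrange in thirds as G–Bb–D–F#: a G minor-major seventh chord.
With the fifth (D) in the bass, the chord is in second inversion (figured bass 4/3).

G minor-major seventh, second inversion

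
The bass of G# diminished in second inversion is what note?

G# diminished is G#–B–D. Second inversion places the fifth in the bass: D.

D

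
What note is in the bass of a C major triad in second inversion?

C major is C–E–G. Second inversion places the fifth in the bass: G.

G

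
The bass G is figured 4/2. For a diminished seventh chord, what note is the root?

The figures 4/2 mean the seventh of the chord is in the bass. If G is the seventh of a diminished seventh chord, the root is A# (chord tones A#–C#–E–G).

A#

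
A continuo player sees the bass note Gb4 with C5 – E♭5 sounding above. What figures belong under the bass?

The notes Gb, C, Eb stack in thirds as C–Eb–Gb — a C diminished triad. The bass Gb is the fifth, so this is second inversion: figured 6/4.

6/4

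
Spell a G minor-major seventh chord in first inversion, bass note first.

The chord tones are G–Bb–D–F#. With the third (Bb) lowest for first inversion: Bb, D, F#, G.

Bb, D, F#, G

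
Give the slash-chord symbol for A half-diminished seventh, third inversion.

Aø7/G

Third inversion of A half-diminished seventh has the seventh (G) in the bass. As a slash chord: Aø7/G.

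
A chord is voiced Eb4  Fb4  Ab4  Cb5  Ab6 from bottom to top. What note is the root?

Fb

Reordering Eb, Fb, Ab, Cb into stacked thirds gives Fb–Ab–Cb–Eb; the bottom of that stack, Fb, is the root.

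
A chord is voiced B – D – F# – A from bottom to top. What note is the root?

B

Reordering B, D, F#, A into stacked thirds gives B–D–F#–A; the bottom of that stack, B, is the root.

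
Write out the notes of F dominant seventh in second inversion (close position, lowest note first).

F dominant seventh is F–A–C–Eb. Second inversion puts the fifth (C) in the bass, with the remaining tones above: C, Eb, F, A.

C, Eb, F, A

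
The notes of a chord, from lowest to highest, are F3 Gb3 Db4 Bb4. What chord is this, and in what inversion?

The pitch classes F, Gb, Db, Bb arrange in thirds as Gb–Bb–Db–F: a Gb major seventh chord.
With the seventh (F) in the bass, the chord is in third inversion (figured bass 4/2).

Gb major seventh, third inversion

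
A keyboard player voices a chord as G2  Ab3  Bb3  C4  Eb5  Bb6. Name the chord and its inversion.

Reducing to letter names: G, Ab, Bb, C, Eb. These stack in thirds as Ab–C–Eb–G–Bb — an Ab major ninth chord.
The lowest note is G, the seventh of the chord, so this is third inversion.

Ab major ninth, third inversion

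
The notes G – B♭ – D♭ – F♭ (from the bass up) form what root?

G

The distinct letter names are G, Bb, Db, Fb. Arranged as a stack of thirds they read G–Bb–Db–Fb, so G is the root (a G diminished seventh chord).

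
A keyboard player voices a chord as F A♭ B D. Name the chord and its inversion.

B diminished seventh, second inversion

Reducing to letter names: F, Ab, B, D. These stack in thirds as B–D–F–Ab — a B diminished seventh chord.
The lowest note is F, the fifth of the chord, so this is second inversion (figured bass 4/3).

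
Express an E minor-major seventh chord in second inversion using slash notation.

Em(maj7)/B

Second inversion of E minor-major seventh has the fifth (B) in the bass. As a slash chord: Em(maj7)/B.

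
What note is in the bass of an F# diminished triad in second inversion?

C

The fifth of F# diminished (F#–A–C) is C; that is the bass in second inversion.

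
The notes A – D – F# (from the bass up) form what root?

A, D, F# are the tones of a D major triad (D–F#–A), making D the root.

D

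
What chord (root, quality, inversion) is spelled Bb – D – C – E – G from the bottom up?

C dominant ninth, third inversion

Reducing to letter names: Bb, D, C, E, G. These stack in thirds as C–E–G–Bb–D — a C dominant ninth chord.
The lowest note is Bb, the seventh of the chord, so this is third inversion.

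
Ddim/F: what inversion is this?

first inversion

Ddim/F means D diminished with F in the bass. F is the third of D diminished (D–F–Ab), so this is first inversion.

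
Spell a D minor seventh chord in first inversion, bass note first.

F, A, C, D

Spelling D minor seventh: D–F–A–C. In first inversion the third is bass, giving F, A, C, D from the bottom.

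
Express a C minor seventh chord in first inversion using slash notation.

First inversion of C minor seventh has the third (Eb) in the bass. As a slash chord: Cm7/Eb.

Cm7/Eb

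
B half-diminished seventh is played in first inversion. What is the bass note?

D

The third of B half-diminished seventh (B–D–F–A) is D; that is the bass in first inversion.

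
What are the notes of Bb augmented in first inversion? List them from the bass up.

Spelling Bb augmented: Bb–D–F#. In first inversion the third is bass, giving D, F#, Bb from the bottom.

D, F#, Bb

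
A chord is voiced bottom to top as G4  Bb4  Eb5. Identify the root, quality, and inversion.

The distinct note names are G, Bb, Eb. Stacked in thirds they read Eb–G–Bb, which is a major triad on Eb.
With the third (G) in the bass, the chord is in first inversion (figured bass 6).

Eb major, first inversion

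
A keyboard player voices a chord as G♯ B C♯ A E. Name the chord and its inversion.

The pitch classes G#, B, C#, A, E arrange in thirds as A–C#–E–G#–B: an A major ninth chord.
With the seventh (G#) in the bass, the chord is in third inversion.

A major ninth, third inversion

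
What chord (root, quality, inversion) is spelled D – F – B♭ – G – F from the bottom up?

The pitch classes D, F, Bb, G arrange in thirds as G–Bb–D–F: a G minor seventh chord.
With the fifth (D) in the bass, the chord is in second inversion (figured bass 4/3).

G minor seventh, second inversion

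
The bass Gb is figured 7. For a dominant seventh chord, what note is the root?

The figures 7 mean the root of the chord is in the bass. If Gb is the root of a dominant seventh chord, the root is Gb (chord tones Gb–Bb–Db–Fb).

Gb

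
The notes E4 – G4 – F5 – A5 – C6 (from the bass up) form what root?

Reordering E, G, F, A, C into stacked thirds gives F–A–C–E–G; the bottom of that stack, F, is the root.

F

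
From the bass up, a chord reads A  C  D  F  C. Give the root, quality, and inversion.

D minor seventh, second inversion

Reducing to letter names: A, C, D, F. These stack in thirds as D–F–A–C — a D minor seventh chord.
With the fifth (A) in the bass, the chord is in second inversion (figured bass 4/3).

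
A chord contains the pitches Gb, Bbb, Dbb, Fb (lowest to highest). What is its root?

Gb

Reordering Gb, Bbb, Dbb, Fb into stacked thirds gives Gb–Bbb–Dbb–Fb; the bottom of that stack, Gb, is the root.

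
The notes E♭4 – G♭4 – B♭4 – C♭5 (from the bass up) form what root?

Reordering Eb, Gb, Bb, Cb into stacked thirds gives Cb–Eb–Gb–Bb; the bottom of that stack, Cb, is the root.

Cb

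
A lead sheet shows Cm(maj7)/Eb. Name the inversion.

first inversion

Cm(maj7)/Eb means C minor-major seventh with Eb in the bass. Eb is the third of C minor-major seventh (C–Eb–G–B), so this is first inversion.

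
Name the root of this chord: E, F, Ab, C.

E, F, Ab, C are the tones of an F minor-major seventh chord (F–Ab–C–E), making F the root.

F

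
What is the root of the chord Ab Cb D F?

Reordering Ab, Cb, D, F into stacked thirds gives D–F–Ab–Cb; the bottom of that stack, D, is the root.

D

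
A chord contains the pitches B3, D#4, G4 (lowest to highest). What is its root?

The distinct letter names are B, D#, G. Arranged as a stack of thirds they read G–B–D#, so G is the root (a G augmented triad).

G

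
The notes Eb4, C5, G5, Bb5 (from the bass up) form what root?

C

Reordering Eb, C, G, Bb into stacked thirds gives C–Eb–G–Bb; the bottom of that stack, C, is the root.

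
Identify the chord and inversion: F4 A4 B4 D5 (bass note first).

Reducing to letter names: F, A, B, D. These stack in thirds as B–D–F–A — a B half-diminished seventh chord.
The lowest note is F, the fifth of the chord, so this is second inversion (figured bass 4/3).

B half-diminished seventh, second inversion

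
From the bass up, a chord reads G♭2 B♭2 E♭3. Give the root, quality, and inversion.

The distinct note names are Gb, Bb, Eb. Stacked in thirds they read Eb–Gb–Bb, which is a minor triad on Eb.
The lowest note is Gb, the third of the chord, so this is first inversion (figured bass 6).

Eb minor, first inversion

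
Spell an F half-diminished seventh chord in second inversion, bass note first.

Cb, Eb, F, Ab

The chord tones are F–Ab–Cb–Eb. With the fifth (Cb) lowest for second inversion: Cb, Eb, F, Ab.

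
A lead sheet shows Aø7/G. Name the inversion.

third inversion

Aø7/G means A half-diminished seventh with G in the bass. G is the seventh of A half-diminished seventh (A–C–Eb–G), so this is third inversion.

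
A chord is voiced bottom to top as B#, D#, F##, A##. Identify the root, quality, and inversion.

B# minor-major seventh, root position

The distinct note names are B#, D#, F##, A##. Stacked in thirds they read B#–D#–F##–A##, which is a minor-major seventh chord on B#.
The lowest note is B#, the root of the chord, so this is root position (figured bass 7).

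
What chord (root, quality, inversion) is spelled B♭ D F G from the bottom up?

G minor seventh, first inversion

The pitch classes Bb, D, F, G arrange in thirds as G–Bb–D–F: a G minor seventh chord.
With the third (Bb) in the bass, the chord is in first inversion (figured bass 6/5).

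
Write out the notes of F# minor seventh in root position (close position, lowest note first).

F# minor seventh is F#–A–C#–E. Root position puts the root (F#) in the bass, with the remaining tones above: F#, A, C#, E.

F#, A, C#, E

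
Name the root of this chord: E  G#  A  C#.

The distinct letter names are E, G#, A, C#. Arranged as a stack of thirds they read A–C#–E–G#, so A is the root (an A major seventh chord).

A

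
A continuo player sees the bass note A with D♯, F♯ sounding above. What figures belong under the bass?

6/4

The notes A, D#, F# stack in thirds as D#–F#–A — a D# diminished triad. The bass A is the fifth, so this is second inversion: figured 6/4.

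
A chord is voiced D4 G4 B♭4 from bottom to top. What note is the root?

G

Reordering D, G, Bb into stacked thirds gives G–Bb–D; the bottom of that stack, G, is the root.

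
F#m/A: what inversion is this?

F#m/A means F# minor with A in the bass. A is the third of F# minor (F#–A–C#), so this is first inversion.

first inversion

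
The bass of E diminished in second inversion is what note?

Bb

The fifth of E diminished (E–G–Bb) is Bb; that is the bass in second inversion.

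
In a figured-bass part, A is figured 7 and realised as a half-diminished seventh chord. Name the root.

A

The figures 7 mean the root of the chord is in the bass. If A is the root of a half-diminished seventh chord, the root is A (chord tones A–C–Eb–G).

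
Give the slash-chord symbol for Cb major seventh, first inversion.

First inversion of Cb major seventh has the third (Eb) in the bass. As a slash chord: Cbmaj7/Eb.

Cbmaj7/Eb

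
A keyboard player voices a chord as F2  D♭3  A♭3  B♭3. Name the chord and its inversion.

Reducing to letter names: F, Db, Ab, Bb. These stack in thirds as Bb–Db–F–Ab — a Bb minor seventh chord.
F is the fifth of Bb minor seventh; fifth in the bass means second inversion (figured bass 4/3).

Bb minor seventh, second inversion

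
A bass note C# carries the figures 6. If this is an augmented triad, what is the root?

The figures 6 mean the third of the chord is in the bass. If C# is the third of an augmented triad, the root is A (chord tones A–C#–E#).

A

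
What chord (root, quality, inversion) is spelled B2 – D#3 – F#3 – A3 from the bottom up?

B dominant seventh, root position

Reducing to letter names: B, D#, F#, A. These stack in thirds as B–D#–F#–A — a B dominant seventh chord.
The lowest note is B, the root of the chord, so this is root position (figured bass 7).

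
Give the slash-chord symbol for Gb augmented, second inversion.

Second inversion of Gb augmented has the fifth (D) in the bass. As a slash chord: Gbaug/D.

Gbaug/D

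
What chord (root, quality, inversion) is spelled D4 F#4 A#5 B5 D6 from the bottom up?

B minor-major seventh, first inversion

The pitch classes D, F#, A#, B arrange in thirds as B–D–F#–A#: a B minor-major seventh chord.
With the third (D) in the bass, the chord is in first inversion (figured bass 6/5).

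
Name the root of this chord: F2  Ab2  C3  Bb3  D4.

Reordering F, Ab, C, Bb, D into stacked thirds gives Bb–D–F–Ab–C; the bottom of that stack, Bb, is the root.

Bb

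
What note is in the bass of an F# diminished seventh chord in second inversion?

In second inversion the fifth is lowest. For F# diminished seventh (F#–A–C–Eb) that is C.

C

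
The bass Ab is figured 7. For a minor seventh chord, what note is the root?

Ab

The figures 7 mean the root of the chord is in the bass. If Ab is the root of a minor seventh chord, the root is Ab (chord tones Ab–Cb–Eb–Gb).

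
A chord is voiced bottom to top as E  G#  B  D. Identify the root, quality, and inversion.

E dominant seventh, root position

The pitch classes E, G#, B, D arrange in thirds as E–G#–B–D: an E dominant seventh chord.
The lowest note is E, the root of the chord, so this is root position (figured bass 7).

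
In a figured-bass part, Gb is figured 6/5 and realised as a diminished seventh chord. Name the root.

The figures 6/5 mean the third of the chord is in the bass. If Gb is the third of a diminished seventh chord, the root is Eb (chord tones Eb–Gb–Bbb–Dbb).

Eb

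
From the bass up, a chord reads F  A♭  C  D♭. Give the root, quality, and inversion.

The distinct note names are F, Ab, C, Db. Stacked in thirds they read Db–F–Ab–C, which is a major seventh chord on Db.
The lowest note is F, the third of the chord, so this is first inversion (figured bass 6/5).

Db major seventh, first inversion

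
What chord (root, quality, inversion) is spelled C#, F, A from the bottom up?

Reducing to letter names: C#, F, A. These stack in thirds as F–A–C# — an F augmented triad.
C# is the fifth of F augmented; fifth in the bass means second inversion (figured bass 6/4).

F augmented, second inversion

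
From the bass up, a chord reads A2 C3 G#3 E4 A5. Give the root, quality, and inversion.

The pitch classes A, C, G#, E arrange in thirds as A–C–E–G#: an A minor-major seventh chord.
A is the root of A minor-major seventh; root in the bass means root position (figured bass 7).

A minor-major seventh, root position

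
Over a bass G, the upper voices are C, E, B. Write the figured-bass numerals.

4/3

The notes G, C, E, B stack in thirds as C–E–G–B — a C major seventh chord. The bass G is the fifth, so this is second inversion: figured 4/3.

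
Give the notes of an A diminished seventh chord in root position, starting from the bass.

Spelling A diminished seventh: A–C–Eb–Gb. In root position the root is bass, giving A, C, Eb, Gb from the bottom.

A, C, Eb, Gb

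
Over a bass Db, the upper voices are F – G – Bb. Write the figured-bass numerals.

The notes Db, F, G, Bb stack in thirds as G–Bb–Db–F — a G half-diminished seventh chord. The bass Db is the fifth, so this is second inversion: figured 4/3.

4/3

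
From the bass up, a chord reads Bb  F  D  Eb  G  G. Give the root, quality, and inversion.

The distinct note names are Bb, F, D, Eb, G. Stacked in thirds they read Eb–G–Bb–D–F, which is a major ninth chord on Eb.
With the fifth (Bb) in the bass, the chord is in second inversion.

Eb major ninth, second inversion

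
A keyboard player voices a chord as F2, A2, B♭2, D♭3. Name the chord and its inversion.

Bb minor-major seventh, second inversion

The distinct note names are F, A, Bb, Db. Stacked in thirds they read Bb–Db–F–A, which is a minor-major seventh chord on Bb.
F is the fifth of Bb minor-major seventh; fifth in the bass means second inversion (figured bass 4/3).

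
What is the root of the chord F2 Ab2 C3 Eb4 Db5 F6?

The distinct letter names are F, Ab, C, Eb, Db. Arranged as a stack of thirds they read Db–F–Ab–C–Eb, so Db is the root (a Db major ninth chord).

Db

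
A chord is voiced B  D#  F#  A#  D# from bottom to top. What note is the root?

B

The distinct letter names are B, D#, F#, A#. Arranged as a stack of thirds they read B–D#–F#–A#, so B is the root (a B major seventh chord).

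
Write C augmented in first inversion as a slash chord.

Caug/E

First inversion of C augmented has the third (E) in the bass. As a slash chord: Caug/E.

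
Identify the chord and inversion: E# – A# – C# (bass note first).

The pitch classes E#, A#, C# arrange in thirds as A#–C#–E#: an A# minor triad.
E# is the fifth of A# minor; fifth in the bass means second inversion (figured bass 6/4).

A# minor, second inversion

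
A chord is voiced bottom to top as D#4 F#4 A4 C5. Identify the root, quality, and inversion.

D# diminished seventh, root position

The distinct note names are D#, F#, A, C. Stacked in thirds they read D#–F#–A–C, which is a diminished seventh chord on D#.
D# is the root of D# diminished seventh; root in the bass means root position (figured bass 7).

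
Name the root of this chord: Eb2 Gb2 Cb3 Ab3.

Reordering Eb, Gb, Cb, Ab into stacked thirds gives Ab–Cb–Eb–Gb; the bottom of that stack, Ab, is the root.

Ab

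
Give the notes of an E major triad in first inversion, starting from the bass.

G#, B, E

E major is E–G#–B. First inversion puts the third (G#) in the bass, with the remaining tones above: G#, B, E.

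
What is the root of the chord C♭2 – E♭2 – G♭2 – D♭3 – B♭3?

Cb

Reordering Cb, Eb, Gb, Db, Bb into stacked thirds gives Cb–Eb–Gb–Bb–Db; the bottom of that stack, Cb, is the root.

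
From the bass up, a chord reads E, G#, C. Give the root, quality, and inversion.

C augmented, first inversion

Reducing to letter names: E, G#, C. These stack in thirds as C–E–G# — a C augmented triad.
The lowest note is E, the third of the chord, so this is first inversion (figured bass 6).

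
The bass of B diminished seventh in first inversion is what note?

The third of B diminished seventh (B–D–F–Ab) is D; that is the bass in first inversion.

D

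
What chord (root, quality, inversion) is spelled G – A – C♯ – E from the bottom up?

A dominant seventh, third inversion

The pitch classes G, A, C#, E arrange in thirds as A–C#–E–G: an A dominant seventh chord.
The lowest note is G, the seventh of the chord, so this is third inversion (figured bass 4/2).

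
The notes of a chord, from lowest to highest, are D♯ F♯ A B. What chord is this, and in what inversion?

The distinct note names are D#, F#, A, B. Stacked in thirds they read B–D#–F#–A, which is a dominant seventh chord on B.
The lowest note is D#, the third of the chord, so this is first inversion (figured bass 6/5).

B dominant seventh, first inversion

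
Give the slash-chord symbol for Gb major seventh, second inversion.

Gbmaj7/Db

Second inversion of Gb major seventh has the fifth (Db) in the bass. As a slash chord: Gbmaj7/Db.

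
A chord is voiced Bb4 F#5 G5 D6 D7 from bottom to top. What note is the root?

G

Reordering Bb, F#, G, D into stacked thirds gives G–Bb–D–F#; the bottom of that stack, G, is the root.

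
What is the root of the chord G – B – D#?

G

Reordering G, B, D# into stacked thirds gives G–B–D#; the bottom of that stack, G, is the root.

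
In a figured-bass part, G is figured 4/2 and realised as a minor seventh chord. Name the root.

The figures 4/2 mean the seventh of the chord is in the bass. If G is the seventh of a minor seventh chord, the root is A (chord tones A–C–E–G).

A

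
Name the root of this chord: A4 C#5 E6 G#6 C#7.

A, C#, E, G# are the tones of an A major seventh chord (A–C#–E–G#), making A the root.

A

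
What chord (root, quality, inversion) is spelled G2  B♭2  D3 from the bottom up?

Reducing to letter names: G, Bb, D. These stack in thirds as G–Bb–D — a G minor triad.
With the root (G) in the bass, the chord is in root position (figured bass 5/3).

G minor, root position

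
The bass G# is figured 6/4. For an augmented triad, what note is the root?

The figures 6/4 mean the fifth of the chord is in the bass. If G# is the fifth of an augmented triad, the root is C (chord tones C–E–G#).

C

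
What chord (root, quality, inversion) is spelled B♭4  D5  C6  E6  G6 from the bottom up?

The pitch classes Bb, D, C, E, G arrange in thirds as C–E–G–Bb–D: a C dominant ninth chord.
Bb is the seventh of C dominant ninth; seventh in the bass means third inversion.

C dominant ninth, third inversion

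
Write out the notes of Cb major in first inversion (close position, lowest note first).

Spelling Cb major: Cb–Eb–Gb. In first inversion the third is bass, giving Eb, Gb, Cb from the bottom.

Eb, Gb, Cb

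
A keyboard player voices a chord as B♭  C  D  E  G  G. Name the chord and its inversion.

C dominant ninth, third inversion

The pitch classes Bb, C, D, E, G arrange in thirds as C–E–G–Bb–D: a C dominant ninth chord.
Bb is the seventh of C dominant ninth; seventh in the bass means third inversion.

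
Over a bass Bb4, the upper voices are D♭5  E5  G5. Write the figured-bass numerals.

4/3

The notes Bb, Db, E, G stack in thirds as E–G–Bb–Db — an E diminished seventh chord. The bass Bb is the fifth, so this is second inversion: figured 4/3.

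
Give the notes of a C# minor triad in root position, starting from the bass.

C#, E, G#

Spelling C# minor: C#–E–G#. In root position the root is bass, giving C#, E, G# from the bottom.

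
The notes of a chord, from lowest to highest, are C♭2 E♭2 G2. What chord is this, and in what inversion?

The distinct note names are Cb, Eb, G. Stacked in thirds they read Cb–Eb–G, which is an augmented triad on Cb.
The lowest note is Cb, the root of the chord, so this is root position (figured bass 5/3).

Cb augmented, root position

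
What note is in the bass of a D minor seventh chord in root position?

In root position the root is lowest. For D minor seventh (D–F–A–C) that is D.

D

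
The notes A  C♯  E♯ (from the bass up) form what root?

A, C#, E# are the tones of an A augmented triad (A–C#–E#), making A the root.

A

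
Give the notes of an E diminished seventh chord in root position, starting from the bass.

E, G, Bb, Db

Spelling E diminished seventh: E–G–Bb–Db. In root position the root is bass, giving E, G, Bb, Db from the bottom.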